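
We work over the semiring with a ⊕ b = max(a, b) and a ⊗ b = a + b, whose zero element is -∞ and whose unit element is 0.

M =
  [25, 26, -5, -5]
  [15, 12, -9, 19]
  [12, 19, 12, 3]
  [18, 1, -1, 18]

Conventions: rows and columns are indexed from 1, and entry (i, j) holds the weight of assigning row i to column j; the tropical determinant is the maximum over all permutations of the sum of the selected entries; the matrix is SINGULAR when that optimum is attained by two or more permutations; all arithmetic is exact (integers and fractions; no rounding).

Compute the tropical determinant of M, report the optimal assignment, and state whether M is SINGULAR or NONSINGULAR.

σ = (1, 2, 3, 4): 25 + 12 + 12 + 18 = 67
σ = (1, 2, 4, 3): 25 + 12 + 3 + (-1) = 39
σ = (1, 3, 2, 4): 25 + (-9) + 19 + 18 = 53
σ = (1, 3, 4, 2): 25 + (-9) + 3 + 1 = 20
σ = (1, 4, 2, 3): 25 + 19 + 19 + (-1) = 62
σ = (1, 4, 3, 2): 25 + 19 + 12 + 1 = 57
σ = (2, 1, 3, 4): 26 + 15 + 12 + 18 = 71
σ = (2, 1, 4, 3): 26 + 15 + 3 + (-1) = 43
σ = (2, 3, 1, 4): 26 + (-9) + 12 + 18 = 47
σ = (2, 3, 4, 1): 26 + (-9) + 3 + 18 = 38
σ = (2, 4, 1, 3): 26 + 19 + 12 + (-1) = 56
σ = (2, 4, 3, 1): 26 + 19 + 12 + 18 = 75
σ = (3, 1, 2, 4): (-5) + 15 + 19 + 18 = 47
σ = (3, 1, 4, 2): (-5) + 15 + 3 + 1 = 14
σ = (3, 2, 1, 4): (-5) + 12 + 12 + 18 = 37
σ = (3, 2, 4, 1): (-5) + 12 + 3 + 18 = 28
σ = (3, 4, 1, 2): (-5) + 19 + 12 + 1 = 27
σ = (3, 4, 2, 1): (-5) + 19 + 19 + 18 = 51
σ = (4, 1, 2, 3): (-5) + 15 + 19 + (-1) = 28
σ = (4, 1, 3, 2): (-5) + 15 + 12 + 1 = 23
σ = (4, 2, 1, 3): (-5) + 12 + 12 + (-1) = 18
σ = (4, 2, 3, 1): (-5) + 12 + 12 + 18 = 37
σ = (4, 3, 1, 2): (-5) + (-9) + 12 + 1 = -1
σ = (4, 3, 2, 1): (-5) + (-9) + 19 + 18 = 23
Optimal value attained by: σ = (2, 4, 3, 1).
Answer: det⊕(M) = 75; verdict: NONSINGULAR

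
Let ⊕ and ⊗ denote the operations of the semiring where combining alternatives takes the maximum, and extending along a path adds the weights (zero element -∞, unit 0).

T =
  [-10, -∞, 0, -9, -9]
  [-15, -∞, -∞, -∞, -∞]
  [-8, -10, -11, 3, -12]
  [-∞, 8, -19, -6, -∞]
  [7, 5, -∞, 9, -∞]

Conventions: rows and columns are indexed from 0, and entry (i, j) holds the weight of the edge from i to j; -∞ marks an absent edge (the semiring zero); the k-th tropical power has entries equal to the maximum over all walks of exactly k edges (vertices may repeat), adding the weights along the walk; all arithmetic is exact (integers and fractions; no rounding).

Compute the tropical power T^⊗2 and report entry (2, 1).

T^⊗2:
  [-2, -1, -10, 3, -12]
  [-25, -∞, -15, -24, -24]
  [-5, 11, -8, -3, -17]
  [-7, 2, -25, -12, -31]
  [-3, 17, 7, 3, -2]
Key observation: the optimum is the walk 2->3->1, with weight 3 + 8 = 11.
Optimal value attained by: walk 2->3->1.
Answer: (T^⊗2)[2][1] = 11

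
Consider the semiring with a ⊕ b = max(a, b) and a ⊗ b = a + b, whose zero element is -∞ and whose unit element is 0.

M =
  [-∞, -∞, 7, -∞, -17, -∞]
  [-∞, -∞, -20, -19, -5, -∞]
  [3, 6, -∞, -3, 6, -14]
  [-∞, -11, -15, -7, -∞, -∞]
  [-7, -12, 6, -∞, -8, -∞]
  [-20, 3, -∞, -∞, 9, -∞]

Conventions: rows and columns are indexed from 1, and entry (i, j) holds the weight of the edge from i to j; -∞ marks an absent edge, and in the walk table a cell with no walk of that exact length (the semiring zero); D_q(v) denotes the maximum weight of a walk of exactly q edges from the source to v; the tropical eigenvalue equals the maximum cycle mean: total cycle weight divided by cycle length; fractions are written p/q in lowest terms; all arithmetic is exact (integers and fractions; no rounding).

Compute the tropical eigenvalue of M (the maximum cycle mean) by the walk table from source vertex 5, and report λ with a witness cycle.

q=0: [-∞, -∞, -∞, -∞, 0, -∞]
q=1: [-7, -12, 6, -∞, -8, -∞]
q=2: [9, 12, 0, 3, 12, -8]
q=3: [5, 6, 18, -3, 7, -14]
q=4: [21, 24, 13, 15, 24, 4]
q=5: [17, 19, 30, 10, 19, -1]
q=6: [33, 36, 25, 27, 36, 16]
Optimal cycle mean attained by: cycle 3->5->3, total 6 + 6, length 2.
Answer: λ = 6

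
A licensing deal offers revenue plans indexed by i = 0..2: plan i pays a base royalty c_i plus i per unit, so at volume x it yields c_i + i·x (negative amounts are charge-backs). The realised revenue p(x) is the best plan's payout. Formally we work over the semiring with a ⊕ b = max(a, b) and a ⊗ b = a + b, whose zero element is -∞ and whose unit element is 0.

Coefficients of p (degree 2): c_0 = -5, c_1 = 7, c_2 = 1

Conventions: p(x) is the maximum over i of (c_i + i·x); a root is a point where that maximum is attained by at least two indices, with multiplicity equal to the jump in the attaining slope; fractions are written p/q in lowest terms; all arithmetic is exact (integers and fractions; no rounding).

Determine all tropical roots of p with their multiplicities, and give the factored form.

hull edge (i=0, c=-5) to (i=1, c=7): slope 12, span 1
hull edge (i=1, c=7) to (i=2, c=1): slope -6, span 1
Factored form: p(x) = 1 ⊗ (x ⊕ (-12)) ⊗ (x ⊕ 6)
Answer: roots = -12 (mult 1), 6 (mult 1)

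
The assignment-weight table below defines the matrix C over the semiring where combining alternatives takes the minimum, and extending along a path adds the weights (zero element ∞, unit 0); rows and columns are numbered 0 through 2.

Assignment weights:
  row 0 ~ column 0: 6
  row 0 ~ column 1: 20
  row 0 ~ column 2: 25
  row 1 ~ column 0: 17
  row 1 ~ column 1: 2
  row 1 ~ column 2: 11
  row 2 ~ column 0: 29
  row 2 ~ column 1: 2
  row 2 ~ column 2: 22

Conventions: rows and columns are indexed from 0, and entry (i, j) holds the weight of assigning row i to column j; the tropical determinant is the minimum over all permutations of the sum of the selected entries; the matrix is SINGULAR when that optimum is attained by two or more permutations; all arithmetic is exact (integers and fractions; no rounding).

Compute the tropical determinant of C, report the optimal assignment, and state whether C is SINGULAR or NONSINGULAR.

σ = (0, 1, 2): 6 + 2 + 22 = 30
σ = (0, 2, 1): 6 + 11 + 2 = 19
σ = (1, 0, 2): 20 + 17 + 22 = 59
σ = (1, 2, 0): 20 + 11 + 29 = 60
σ = (2, 0, 1): 25 + 17 + 2 = 44
σ = (2, 1, 0): 25 + 2 + 29 = 56
Optimal value attained by: σ = (0, 2, 1).
Answer: det⊕(C) = 19; verdict: NONSINGULAR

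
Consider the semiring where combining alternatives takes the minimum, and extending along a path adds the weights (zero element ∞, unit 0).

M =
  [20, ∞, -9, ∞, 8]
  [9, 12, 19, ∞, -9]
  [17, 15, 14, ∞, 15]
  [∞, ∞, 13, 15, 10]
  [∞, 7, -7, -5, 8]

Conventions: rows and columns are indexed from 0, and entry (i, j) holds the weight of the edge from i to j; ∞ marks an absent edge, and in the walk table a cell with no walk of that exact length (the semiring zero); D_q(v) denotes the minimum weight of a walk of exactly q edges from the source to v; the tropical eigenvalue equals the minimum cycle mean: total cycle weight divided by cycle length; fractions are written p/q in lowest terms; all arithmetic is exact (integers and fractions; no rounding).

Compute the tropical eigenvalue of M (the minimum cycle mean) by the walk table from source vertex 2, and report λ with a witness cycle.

q=0: [∞, ∞, 0, ∞, ∞]
q=1: [17, 15, 14, ∞, 15]
q=2: [24, 22, 8, 10, 6]
q=3: [25, 13, -1, 1, 13]
q=4: [16, 14, 6, 8, 4]
q=5: [23, 11, -3, -1, 5]
Optimal cycle mean attained by: cycle 1->4->1, total (-9) + 7, length 2.
Answer: λ = -1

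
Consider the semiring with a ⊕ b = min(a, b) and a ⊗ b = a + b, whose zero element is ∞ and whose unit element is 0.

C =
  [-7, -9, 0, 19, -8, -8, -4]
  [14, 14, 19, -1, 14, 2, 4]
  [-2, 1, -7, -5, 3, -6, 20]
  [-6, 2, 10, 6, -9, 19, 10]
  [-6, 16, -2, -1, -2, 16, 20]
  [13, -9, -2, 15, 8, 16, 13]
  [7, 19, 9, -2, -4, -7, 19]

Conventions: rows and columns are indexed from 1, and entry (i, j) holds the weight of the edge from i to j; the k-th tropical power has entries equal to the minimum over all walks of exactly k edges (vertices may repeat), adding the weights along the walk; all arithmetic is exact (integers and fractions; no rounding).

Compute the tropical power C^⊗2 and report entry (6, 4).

C^⊗2:
  [-14, -17, -10, -10, -15, -15, -11]
  [-7, -7, 0, 2, -10, -3, 9]
  [-11, -15, -14, -12, -14, -13, -6]
  [-15, -15, -11, -10, -14, -14, -10]
  [-13, -15, -9, -7, -14, -14, -10]
  [-4, -1, -9, -10, 1, -8, -5]
  [-10, -16, -9, -5, -11, -1, 3]
Key observation: the optimum is the walk 6->2->4, with weight (-9) + (-1) = -10.
Optimal value attained by: walk 6->2->4.
Answer: (C^⊗2)[6][4] = -10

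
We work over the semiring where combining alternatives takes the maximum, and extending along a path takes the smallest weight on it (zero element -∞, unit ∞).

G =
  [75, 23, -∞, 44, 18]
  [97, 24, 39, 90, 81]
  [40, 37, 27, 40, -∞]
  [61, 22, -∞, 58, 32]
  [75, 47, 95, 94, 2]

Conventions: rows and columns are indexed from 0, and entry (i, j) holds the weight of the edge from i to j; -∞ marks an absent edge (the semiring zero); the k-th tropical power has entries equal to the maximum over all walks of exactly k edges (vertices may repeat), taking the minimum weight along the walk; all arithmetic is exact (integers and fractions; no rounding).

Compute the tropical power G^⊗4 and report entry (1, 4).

G^⊗2:
  [75, 23, 23, 44, 32]
  [75, 47, 81, 81, 32]
  [40, 27, 37, 40, 37]
  [61, 32, 32, 58, 32]
  [75, 37, 39, 58, 47]
G^⊗3:
  [75, 32, 32, 44, 32]
  [75, 37, 39, 58, 47]
  [40, 37, 37, 40, 32]
  [61, 32, 32, 58, 32]
  [75, 47, 47, 58, 37]
G^⊗4:
  [75, 32, 32, 44, 32]
  [75, 47, 47, 58, 37]
  [40, 37, 37, 40, 37]
  [61, 32, 32, 58, 32]
  [75, 37, 39, 58, 47]
Key observation: the optimum is the walk 1->4->2->1->4, with weight 81 min 95 min 37 min 81 = 37.
Optimal value attained by: walk 1->4->2->1->4.
Answer: (G^⊗4)[1][4] = 37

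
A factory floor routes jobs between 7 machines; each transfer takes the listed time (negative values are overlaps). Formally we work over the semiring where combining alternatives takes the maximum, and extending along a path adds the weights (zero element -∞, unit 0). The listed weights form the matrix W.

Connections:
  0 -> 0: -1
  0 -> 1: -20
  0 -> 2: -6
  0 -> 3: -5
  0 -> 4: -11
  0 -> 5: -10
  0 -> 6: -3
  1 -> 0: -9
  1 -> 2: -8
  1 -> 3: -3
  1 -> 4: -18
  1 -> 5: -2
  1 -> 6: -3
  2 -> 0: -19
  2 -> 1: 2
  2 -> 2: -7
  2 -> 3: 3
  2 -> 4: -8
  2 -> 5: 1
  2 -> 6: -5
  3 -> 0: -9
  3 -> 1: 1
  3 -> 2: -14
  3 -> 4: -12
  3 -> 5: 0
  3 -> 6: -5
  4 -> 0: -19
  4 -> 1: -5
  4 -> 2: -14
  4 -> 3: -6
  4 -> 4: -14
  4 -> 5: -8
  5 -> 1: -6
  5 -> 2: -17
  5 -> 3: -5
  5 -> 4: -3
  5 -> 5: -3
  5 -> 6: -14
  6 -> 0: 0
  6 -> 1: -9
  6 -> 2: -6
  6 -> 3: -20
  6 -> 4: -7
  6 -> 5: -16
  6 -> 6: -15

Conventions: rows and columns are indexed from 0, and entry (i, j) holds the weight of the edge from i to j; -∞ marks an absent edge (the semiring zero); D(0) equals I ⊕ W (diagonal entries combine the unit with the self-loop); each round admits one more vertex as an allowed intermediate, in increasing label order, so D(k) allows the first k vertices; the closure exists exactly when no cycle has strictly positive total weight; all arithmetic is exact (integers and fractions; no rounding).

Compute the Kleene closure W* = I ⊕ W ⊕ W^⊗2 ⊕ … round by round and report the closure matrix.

D(0):
  [0, -20, -6, -5, -11, -10, -3]
  [-9, 0, -8, -3, -18, -2, -3]
  [-19, 2, 0, 3, -8, 1, -5]
  [-9, 1, -14, 0, -12, 0, -5]
  [-19, -5, -14, -6, 0, -8, -∞]
  [-∞, -6, -17, -5, -3, 0, -14]
  [0, -9, -6, -20, -7, -16, 0]
D(1):
  [0, -20, -6, -5, -11, -10, -3]
  [-9, 0, -8, -3, -18, -2, -3]
  [-19, 2, 0, 3, -8, 1, -5]
  [-9, 1, -14, 0, -12, 0, -5]
  [-19, -5, -14, -6, 0, -8, -22]
  [-∞, -6, -17, -5, -3, 0, -14]
  [0, -9, -6, -5, -7, -10, 0]
D(2):
  [0, -20, -6, -5, -11, -10, -3]
  [-9, 0, -8, -3, -18, -2, -3]
  [-7, 2, 0, 3, -8, 1, -1]
  [-8, 1, -7, 0, -12, 0, -2]
  [-14, -5, -13, -6, 0, -7, -8]
  [-15, -6, -14, -5, -3, 0, -9]
  [0, -9, -6, -5, -7, -10, 0]
D(3):
  [0, -4, -6, -3, -11, -5, -3]
  [-9, 0, -8, -3, -16, -2, -3]
  [-7, 2, 0, 3, -8, 1, -1]
  [-8, 1, -7, 0, -12, 0, -2]
  [-14, -5, -13, -6, 0, -7, -8]
  [-15, -6, -14, -5, -3, 0, -9]
  [0, -4, -6, -3, -7, -5, 0]
D(4):
  [0, -2, -6, -3, -11, -3, -3]
  [-9, 0, -8, -3, -15, -2, -3]
  [-5, 4, 0, 3, -8, 3, 1]
  [-8, 1, -7, 0, -12, 0, -2]
  [-14, -5, -13, -6, 0, -6, -8]
  [-13, -4, -12, -5, -3, 0, -7]
  [0, -2, -6, -3, -7, -3, 0]
D(5):
  [0, -2, -6, -3, -11, -3, -3]
  [-9, 0, -8, -3, -15, -2, -3]
  [-5, 4, 0, 3, -8, 3, 1]
  [-8, 1, -7, 0, -12, 0, -2]
  [-14, -5, -13, -6, 0, -6, -8]
  [-13, -4, -12, -5, -3, 0, -7]
  [0, -2, -6, -3, -7, -3, 0]
D(6):
  [0, -2, -6, -3, -6, -3, -3]
  [-9, 0, -8, -3, -5, -2, -3]
  [-5, 4, 0, 3, 0, 3, 1]
  [-8, 1, -7, 0, -3, 0, -2]
  [-14, -5, -13, -6, 0, -6, -8]
  [-13, -4, -12, -5, -3, 0, -7]
  [0, -2, -6, -3, -6, -3, 0]
D(7):
  [0, -2, -6, -3, -6, -3, -3]
  [-3, 0, -8, -3, -5, -2, -3]
  [1, 4, 0, 3, 0, 3, 1]
  [-2, 1, -7, 0, -3, 0, -2]
  [-8, -5, -13, -6, 0, -6, -8]
  [-7, -4, -12, -5, -3, 0, -7]
  [0, -2, -6, -3, -6, -3, 0]
Answer: W* = [[0, -2, -6, -3, -6, -3, -3], [-3, 0, -8, -3, -5, -2, -3], [1, 4, 0, 3, 0, 3, 1], [-2, 1, -7, 0, -3, 0, -2], [-8, -5, -13, -6, 0, -6, -8], [-7, -4, -12, -5, -3, 0, -7], [0, -2, -6, -3, -6, -3, 0]]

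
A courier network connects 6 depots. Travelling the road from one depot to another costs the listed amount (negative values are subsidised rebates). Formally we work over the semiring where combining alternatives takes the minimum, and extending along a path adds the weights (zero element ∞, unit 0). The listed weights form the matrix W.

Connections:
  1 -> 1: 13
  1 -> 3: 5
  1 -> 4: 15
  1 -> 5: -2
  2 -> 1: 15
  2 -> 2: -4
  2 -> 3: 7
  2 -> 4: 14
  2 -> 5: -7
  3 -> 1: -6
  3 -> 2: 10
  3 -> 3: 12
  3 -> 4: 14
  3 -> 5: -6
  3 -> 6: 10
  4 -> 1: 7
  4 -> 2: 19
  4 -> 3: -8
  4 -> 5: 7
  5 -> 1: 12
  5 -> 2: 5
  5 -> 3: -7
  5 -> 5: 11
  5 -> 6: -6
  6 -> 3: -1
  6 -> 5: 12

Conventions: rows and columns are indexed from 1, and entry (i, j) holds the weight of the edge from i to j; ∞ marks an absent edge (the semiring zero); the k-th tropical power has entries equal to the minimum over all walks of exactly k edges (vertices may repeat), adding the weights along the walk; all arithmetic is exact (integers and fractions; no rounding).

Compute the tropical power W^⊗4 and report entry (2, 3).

W^⊗2:
  [-1, 3, -9, 19, -1, -8]
  [1, -8, -14, 10, -11, -13]
  [6, -1, -13, 9, -8, -12]
  [-14, 2, 0, 6, -14, 1]
  [-13, 1, -7, 7, -13, 3]
  [-7, 9, 5, 13, -7, 6]
W^⊗3:
  [-15, -1, -9, 5, -15, -7]
  [-20, -12, -18, 0, -20, -17]
  [-19, -5, -15, 1, -19, -14]
  [-6, -9, -21, 1, -16, -20]
  [-13, -8, -20, 2, -15, -19]
  [-1, -2, -14, 8, -9, -13]
W^⊗4:
  [-15, -10, -22, 0, -17, -21]
  [-24, -16, -27, -5, -24, -26]
  [-21, -14, -26, -4, -21, -25]
  [-27, -13, -23, -7, -27, -22]
  [-26, -12, -22, -6, -26, -21]
  [-20, -6, -16, 0, -20, -15]
Key observation: the optimum is the walk 2->5->3->5->3, with weight (-7) + (-7) + (-6) + (-7) = -27.
Optimal value attained by: walk 2->5->3->5->3.
Answer: (W^⊗4)[2][3] = -27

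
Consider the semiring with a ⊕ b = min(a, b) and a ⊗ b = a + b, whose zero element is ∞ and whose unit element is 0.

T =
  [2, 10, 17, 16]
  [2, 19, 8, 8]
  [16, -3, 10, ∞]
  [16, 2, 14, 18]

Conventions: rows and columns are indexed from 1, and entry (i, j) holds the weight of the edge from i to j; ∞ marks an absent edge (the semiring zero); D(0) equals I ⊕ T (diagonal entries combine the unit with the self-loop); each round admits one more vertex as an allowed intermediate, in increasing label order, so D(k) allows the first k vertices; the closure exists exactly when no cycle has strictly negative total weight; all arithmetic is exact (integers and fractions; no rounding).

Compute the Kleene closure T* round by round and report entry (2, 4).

D(0):
  [0, 10, 17, 16]
  [2, 0, 8, 8]
  [16, -3, 0, ∞]
  [16, 2, 14, 0]
D(1):
  [0, 10, 17, 16]
  [2, 0, 8, 8]
  [16, -3, 0, 32]
  [16, 2, 14, 0]
D(2):
  [0, 10, 17, 16]
  [2, 0, 8, 8]
  [-1, -3, 0, 5]
  [4, 2, 10, 0]
D(3):
  [0, 10, 17, 16]
  [2, 0, 8, 8]
  [-1, -3, 0, 5]
  [4, 2, 10, 0]
D(4):
  [0, 10, 17, 16]
  [2, 0, 8, 8]
  [-1, -3, 0, 5]
  [4, 2, 10, 0]
Answer: T*[2][4] = 8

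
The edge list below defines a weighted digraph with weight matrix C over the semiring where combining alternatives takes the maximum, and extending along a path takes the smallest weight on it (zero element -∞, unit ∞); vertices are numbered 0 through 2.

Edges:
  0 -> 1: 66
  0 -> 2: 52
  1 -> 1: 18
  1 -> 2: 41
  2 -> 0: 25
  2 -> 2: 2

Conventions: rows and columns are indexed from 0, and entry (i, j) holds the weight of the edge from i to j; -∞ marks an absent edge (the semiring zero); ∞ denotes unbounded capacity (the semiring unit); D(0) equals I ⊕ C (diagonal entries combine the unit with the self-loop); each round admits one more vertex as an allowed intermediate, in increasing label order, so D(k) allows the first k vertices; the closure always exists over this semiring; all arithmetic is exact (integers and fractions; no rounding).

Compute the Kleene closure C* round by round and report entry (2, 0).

D(0):
  [∞, 66, 52]
  [-∞, ∞, 41]
  [25, -∞, ∞]
D(1):
  [∞, 66, 52]
  [-∞, ∞, 41]
  [25, 25, ∞]
D(2):
  [∞, 66, 52]
  [-∞, ∞, 41]
  [25, 25, ∞]
D(3):
  [∞, 66, 52]
  [25, ∞, 41]
  [25, 25, ∞]
Answer: C*[2][0] = 25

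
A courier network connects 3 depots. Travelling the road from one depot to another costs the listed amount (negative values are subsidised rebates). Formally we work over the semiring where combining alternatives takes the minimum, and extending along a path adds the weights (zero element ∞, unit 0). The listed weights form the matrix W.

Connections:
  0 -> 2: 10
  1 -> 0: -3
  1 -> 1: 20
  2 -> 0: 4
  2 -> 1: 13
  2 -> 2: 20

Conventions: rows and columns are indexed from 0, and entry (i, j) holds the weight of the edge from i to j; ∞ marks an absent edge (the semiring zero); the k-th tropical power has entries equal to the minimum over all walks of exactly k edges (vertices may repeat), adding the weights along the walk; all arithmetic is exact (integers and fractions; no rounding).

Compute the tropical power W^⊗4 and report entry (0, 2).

W^⊗2:
  [14, 23, 30]
  [17, 40, 7]
  [10, 33, 14]
W^⊗3:
  [20, 43, 24]
  [11, 20, 27]
  [18, 27, 20]
W^⊗4:
  [28, 37, 30]
  [17, 40, 21]
  [24, 33, 28]
Key observation: the optimum is the walk 0->2->1->0->2, with weight 10 + 13 + (-3) + 10 = 30.
Optimal value attained by: walk 0->2->1->0->2.
Answer: (W^⊗4)[0][2] = 30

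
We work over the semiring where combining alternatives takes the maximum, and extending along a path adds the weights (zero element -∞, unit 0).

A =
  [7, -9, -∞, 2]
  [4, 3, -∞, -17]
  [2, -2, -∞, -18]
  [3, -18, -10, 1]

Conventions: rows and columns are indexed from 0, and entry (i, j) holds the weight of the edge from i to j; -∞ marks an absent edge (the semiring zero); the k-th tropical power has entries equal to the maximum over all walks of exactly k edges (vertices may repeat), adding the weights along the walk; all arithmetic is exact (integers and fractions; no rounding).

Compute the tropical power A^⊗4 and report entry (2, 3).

A^⊗2:
  [14, -2, -8, 9]
  [11, 6, -27, 6]
  [9, 1, -28, 4]
  [10, -6, -9, 5]
A^⊗3:
  [21, 5, -1, 16]
  [18, 9, -4, 13]
  [16, 4, -6, 11]
  [17, 1, -5, 12]
A^⊗4:
  [28, 12, 6, 23]
  [25, 12, 3, 20]
  [23, 7, 1, 18]
  [24, 8, 2, 19]
Key observation: the optimum is the walk 2->0->0->0->3, with weight 2 + 7 + 7 + 2 = 18.
Optimal value attained by: walk 2->0->0->0->3.
Answer: (A^⊗4)[2][3] = 18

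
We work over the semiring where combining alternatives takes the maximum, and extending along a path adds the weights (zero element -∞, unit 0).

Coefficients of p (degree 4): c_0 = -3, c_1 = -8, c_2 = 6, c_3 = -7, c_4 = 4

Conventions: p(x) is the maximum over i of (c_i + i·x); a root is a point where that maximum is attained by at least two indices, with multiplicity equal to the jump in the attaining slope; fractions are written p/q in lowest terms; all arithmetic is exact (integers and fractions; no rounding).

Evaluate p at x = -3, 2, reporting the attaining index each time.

p(-3) = max(-3+0·(-3)=-3, -8+1·(-3)=-11, 6+2·(-3)=0, -7+3·(-3)=-16, 4+4·(-3)=-8) = 0 (attained by i=2)
p(2) = max(-3+0·2=-3, -8+1·2=-6, 6+2·2=10, -7+3·2=-1, 4+4·2=12) = 12 (attained by i=4)
Answer: p(-3) = 0; p(2) = 12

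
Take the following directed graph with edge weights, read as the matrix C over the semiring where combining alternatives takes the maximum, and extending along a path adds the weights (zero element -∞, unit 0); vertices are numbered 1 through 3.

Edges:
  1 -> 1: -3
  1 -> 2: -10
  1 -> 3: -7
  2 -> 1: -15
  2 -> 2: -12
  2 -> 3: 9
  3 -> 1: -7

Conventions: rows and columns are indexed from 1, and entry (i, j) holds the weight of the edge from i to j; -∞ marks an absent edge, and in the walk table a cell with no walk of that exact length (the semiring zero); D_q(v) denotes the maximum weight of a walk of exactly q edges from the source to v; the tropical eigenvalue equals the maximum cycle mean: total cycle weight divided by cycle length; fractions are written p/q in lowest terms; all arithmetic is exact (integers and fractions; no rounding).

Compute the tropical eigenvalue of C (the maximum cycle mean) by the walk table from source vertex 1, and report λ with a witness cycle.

q=0: [0, -∞, -∞]
q=1: [-3, -10, -7]
q=2: [-6, -13, -1]
q=3: [-8, -16, -4]
Optimal cycle mean attained by: cycle 1->2->3->1, total (-10) + 9 + (-7), length 3.
Answer: λ = -8/3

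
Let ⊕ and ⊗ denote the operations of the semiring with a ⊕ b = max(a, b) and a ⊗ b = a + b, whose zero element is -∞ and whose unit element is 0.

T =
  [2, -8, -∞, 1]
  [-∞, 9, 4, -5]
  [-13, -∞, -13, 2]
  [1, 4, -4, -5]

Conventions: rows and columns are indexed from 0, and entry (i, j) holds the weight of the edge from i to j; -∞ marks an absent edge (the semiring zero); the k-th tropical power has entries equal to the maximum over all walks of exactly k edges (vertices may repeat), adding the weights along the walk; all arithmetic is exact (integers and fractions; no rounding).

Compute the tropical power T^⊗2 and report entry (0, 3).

T^⊗2:
  [4, 5, -3, 3]
  [-4, 18, 13, 6]
  [3, 6, -2, -3]
  [3, 13, 8, 2]
Key observation: the optimum is the walk 0->0->3, with weight 2 + 1 = 3.
Optimal value attained by: walk 0->0->3.
Answer: (T^⊗2)[0][3] = 3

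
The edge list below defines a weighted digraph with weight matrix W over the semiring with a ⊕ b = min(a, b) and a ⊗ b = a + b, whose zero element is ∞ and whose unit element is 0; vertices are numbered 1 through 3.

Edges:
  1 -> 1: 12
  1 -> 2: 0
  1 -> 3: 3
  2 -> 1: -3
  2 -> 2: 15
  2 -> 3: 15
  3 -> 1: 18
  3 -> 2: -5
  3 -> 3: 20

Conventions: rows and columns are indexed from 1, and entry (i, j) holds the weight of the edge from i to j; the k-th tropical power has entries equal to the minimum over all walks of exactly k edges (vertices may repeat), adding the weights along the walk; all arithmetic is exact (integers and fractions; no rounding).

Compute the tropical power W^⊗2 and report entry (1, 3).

W^⊗2:
  [-3, -2, 15]
  [9, -3, 0]
  [-8, 10, 10]
Key observation: the optimum is the walk 1->1->3, with weight 12 + 3 = 15.
Optimal value attained by: walk 1->1->3.
Answer: (W^⊗2)[1][3] = 15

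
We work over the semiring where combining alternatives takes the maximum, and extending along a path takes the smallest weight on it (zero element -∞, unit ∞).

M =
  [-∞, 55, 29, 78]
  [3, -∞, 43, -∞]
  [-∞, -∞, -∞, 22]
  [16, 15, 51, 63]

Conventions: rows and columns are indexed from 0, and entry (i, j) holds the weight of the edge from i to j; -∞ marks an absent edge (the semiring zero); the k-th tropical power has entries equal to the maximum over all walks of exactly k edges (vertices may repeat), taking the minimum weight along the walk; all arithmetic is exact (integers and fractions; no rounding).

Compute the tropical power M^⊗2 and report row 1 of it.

M^⊗2:
  [16, 15, 51, 63]
  [-∞, 3, 3, 22]
  [16, 15, 22, 22]
  [16, 16, 51, 63]
Answer: row 1 of M^⊗2 = [-∞, 3, 3, 22]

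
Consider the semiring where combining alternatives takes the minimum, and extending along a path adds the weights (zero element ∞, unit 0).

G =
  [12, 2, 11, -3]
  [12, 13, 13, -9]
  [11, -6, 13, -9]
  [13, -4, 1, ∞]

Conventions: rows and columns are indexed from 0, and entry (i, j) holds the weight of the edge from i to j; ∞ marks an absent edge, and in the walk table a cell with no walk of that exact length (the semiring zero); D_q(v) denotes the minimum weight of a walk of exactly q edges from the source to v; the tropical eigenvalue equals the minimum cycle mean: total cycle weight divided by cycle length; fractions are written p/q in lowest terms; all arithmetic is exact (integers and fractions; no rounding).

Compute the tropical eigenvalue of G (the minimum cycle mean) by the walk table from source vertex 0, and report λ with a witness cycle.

q=0: [0, ∞, ∞, ∞]
q=1: [12, 2, 11, -3]
q=2: [10, -7, -2, -7]
q=3: [5, -11, -6, -16]
q=4: [-3, -20, -15, -20]
Optimal cycle mean attained by: cycle 1->3->1, total (-9) + (-4), length 2.
Answer: λ = -13/2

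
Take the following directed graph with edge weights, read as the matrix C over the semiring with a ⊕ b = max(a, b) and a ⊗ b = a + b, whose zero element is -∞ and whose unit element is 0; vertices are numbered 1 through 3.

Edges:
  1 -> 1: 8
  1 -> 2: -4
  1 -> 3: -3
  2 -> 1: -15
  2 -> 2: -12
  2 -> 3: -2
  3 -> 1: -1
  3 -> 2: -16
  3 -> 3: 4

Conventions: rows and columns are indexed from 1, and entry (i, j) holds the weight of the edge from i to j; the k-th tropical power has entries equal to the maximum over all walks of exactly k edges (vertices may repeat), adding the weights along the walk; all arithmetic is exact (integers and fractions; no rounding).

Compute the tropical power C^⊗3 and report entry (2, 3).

C^⊗2:
  [16, 4, 5]
  [-3, -18, 2]
  [7, -5, 8]
C^⊗3:
  [24, 12, 13]
  [5, -7, 6]
  [15, 3, 12]
Key observation: the optimum is the walk 2->3->3->3, with weight (-2) + 4 + 4 = 6.
Optimal value attained by: walk 2->3->3->3.
Answer: (C^⊗3)[2][3] = 6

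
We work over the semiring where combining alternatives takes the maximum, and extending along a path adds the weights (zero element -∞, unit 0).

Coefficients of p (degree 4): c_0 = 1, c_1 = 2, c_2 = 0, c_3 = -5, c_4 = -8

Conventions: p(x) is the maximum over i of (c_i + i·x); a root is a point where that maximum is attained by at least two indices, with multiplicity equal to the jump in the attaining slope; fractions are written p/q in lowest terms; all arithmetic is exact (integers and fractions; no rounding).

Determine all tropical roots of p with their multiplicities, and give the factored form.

hull edge (i=0, c=1) to (i=1, c=2): slope 1, span 1
hull edge (i=1, c=2) to (i=2, c=0): slope -2, span 1
hull edge (i=2, c=0) to (i=4, c=-8): slope -4, span 2
Factored form: p(x) = -8 ⊗ (x ⊕ (-1)) ⊗ (x ⊕ 2) ⊗ (x ⊕ 4) ⊗ (x ⊕ 4)
Answer: roots = -1 (mult 1), 2 (mult 1), 4 (mult 2)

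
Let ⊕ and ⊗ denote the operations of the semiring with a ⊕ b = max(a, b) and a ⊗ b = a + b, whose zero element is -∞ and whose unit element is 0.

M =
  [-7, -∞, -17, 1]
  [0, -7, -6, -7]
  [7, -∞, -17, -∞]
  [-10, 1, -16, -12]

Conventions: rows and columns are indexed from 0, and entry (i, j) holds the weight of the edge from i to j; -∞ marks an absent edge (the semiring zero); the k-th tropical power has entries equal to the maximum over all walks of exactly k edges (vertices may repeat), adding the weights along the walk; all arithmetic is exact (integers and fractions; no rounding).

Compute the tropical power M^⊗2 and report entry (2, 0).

M^⊗2:
  [-9, 2, -15, -6]
  [1, -6, -13, 1]
  [0, -∞, -10, 8]
  [1, -6, -5, -6]
Key observation: the optimum is the walk 2->0->0, with weight 7 + (-7) = 0.
Optimal value attained by: walk 2->0->0.
Answer: (M^⊗2)[2][0] = 0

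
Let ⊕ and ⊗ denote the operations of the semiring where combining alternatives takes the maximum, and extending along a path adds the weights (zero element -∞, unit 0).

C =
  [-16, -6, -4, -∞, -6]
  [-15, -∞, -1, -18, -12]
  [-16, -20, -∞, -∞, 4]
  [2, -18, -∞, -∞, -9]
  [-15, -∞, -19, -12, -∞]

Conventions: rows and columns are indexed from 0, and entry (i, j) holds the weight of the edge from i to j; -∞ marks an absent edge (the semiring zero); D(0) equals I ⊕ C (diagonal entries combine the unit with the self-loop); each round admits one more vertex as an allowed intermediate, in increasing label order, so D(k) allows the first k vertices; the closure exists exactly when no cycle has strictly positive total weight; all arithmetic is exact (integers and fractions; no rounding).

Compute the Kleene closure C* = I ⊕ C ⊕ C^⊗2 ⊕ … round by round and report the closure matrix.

D(0):
  [0, -6, -4, -∞, -6]
  [-15, 0, -1, -18, -12]
  [-16, -20, 0, -∞, 4]
  [2, -18, -∞, 0, -9]
  [-15, -∞, -19, -12, 0]
D(1):
  [0, -6, -4, -∞, -6]
  [-15, 0, -1, -18, -12]
  [-16, -20, 0, -∞, 4]
  [2, -4, -2, 0, -4]
  [-15, -21, -19, -12, 0]
D(2):
  [0, -6, -4, -24, -6]
  [-15, 0, -1, -18, -12]
  [-16, -20, 0, -38, 4]
  [2, -4, -2, 0, -4]
  [-15, -21, -19, -12, 0]
D(3):
  [0, -6, -4, -24, 0]
  [-15, 0, -1, -18, 3]
  [-16, -20, 0, -38, 4]
  [2, -4, -2, 0, 2]
  [-15, -21, -19, -12, 0]
D(4):
  [0, -6, -4, -24, 0]
  [-15, 0, -1, -18, 3]
  [-16, -20, 0, -38, 4]
  [2, -4, -2, 0, 2]
  [-10, -16, -14, -12, 0]
D(5):
  [0, -6, -4, -12, 0]
  [-7, 0, -1, -9, 3]
  [-6, -12, 0, -8, 4]
  [2, -4, -2, 0, 2]
  [-10, -16, -14, -12, 0]
Answer: C* = [[0, -6, -4, -12, 0], [-7, 0, -1, -9, 3], [-6, -12, 0, -8, 4], [2, -4, -2, 0, 2], [-10, -16, -14, -12, 0]]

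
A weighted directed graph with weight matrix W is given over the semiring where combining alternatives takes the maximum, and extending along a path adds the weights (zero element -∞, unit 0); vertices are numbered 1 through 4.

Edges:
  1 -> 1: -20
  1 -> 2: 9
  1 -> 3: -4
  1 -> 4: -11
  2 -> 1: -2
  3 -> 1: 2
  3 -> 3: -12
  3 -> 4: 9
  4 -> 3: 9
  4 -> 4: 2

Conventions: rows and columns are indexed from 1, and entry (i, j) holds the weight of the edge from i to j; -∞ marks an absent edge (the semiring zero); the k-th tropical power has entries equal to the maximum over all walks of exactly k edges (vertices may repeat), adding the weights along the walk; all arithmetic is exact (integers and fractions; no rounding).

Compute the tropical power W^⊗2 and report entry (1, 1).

W^⊗2:
  [7, -11, -2, 5]
  [-22, 7, -6, -13]
  [-10, 11, 18, 11]
  [11, -∞, 11, 18]
Key observation: the optimum is the walk 1->2->1, with weight 9 + (-2) = 7.
Optimal value attained by: walk 1->2->1.
Answer: (W^⊗2)[1][1] = 7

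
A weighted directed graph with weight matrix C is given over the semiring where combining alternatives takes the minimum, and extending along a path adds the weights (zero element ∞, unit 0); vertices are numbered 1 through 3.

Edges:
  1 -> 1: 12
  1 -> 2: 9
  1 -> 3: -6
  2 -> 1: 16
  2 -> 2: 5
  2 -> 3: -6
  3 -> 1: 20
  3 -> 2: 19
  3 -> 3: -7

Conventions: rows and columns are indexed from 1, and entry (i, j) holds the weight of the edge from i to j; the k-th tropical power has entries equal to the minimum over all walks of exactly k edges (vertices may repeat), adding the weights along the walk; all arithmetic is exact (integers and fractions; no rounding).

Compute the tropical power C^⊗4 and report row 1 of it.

C^⊗2:
  [14, 13, -13]
  [14, 10, -13]
  [13, 12, -14]
C^⊗3:
  [7, 6, -20]
  [7, 6, -20]
  [6, 5, -21]
C^⊗4:
  [0, -1, -27]
  [0, -1, -27]
  [-1, -2, -28]
Answer: row 1 of C^⊗4 = [0, -1, -27]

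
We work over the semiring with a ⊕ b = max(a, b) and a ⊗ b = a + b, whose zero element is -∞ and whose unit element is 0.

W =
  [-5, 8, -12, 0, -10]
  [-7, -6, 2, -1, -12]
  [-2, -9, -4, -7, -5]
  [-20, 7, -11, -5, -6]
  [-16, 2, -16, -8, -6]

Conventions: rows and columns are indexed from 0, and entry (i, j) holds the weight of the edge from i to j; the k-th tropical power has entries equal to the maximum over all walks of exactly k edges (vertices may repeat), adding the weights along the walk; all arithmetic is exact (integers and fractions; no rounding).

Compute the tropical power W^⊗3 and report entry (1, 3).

W^⊗2:
  [1, 7, 10, 7, -4]
  [0, 6, -2, -5, -3]
  [-6, 6, -7, -2, -9]
  [0, 2, 9, 6, -5]
  [-5, -1, 4, 1, -10]
W^⊗3:
  [8, 14, 9, 6, 5]
  [-1, 8, 8, 5, -6]
  [-1, 5, 8, 5, -6]
  [7, 13, 5, 2, 4]
  [2, 8, 1, -2, -1]
Key observation: the optimum is the walk 1->3->1->3, with weight (-1) + 7 + (-1) = 5.
Optimal value attained by: walk 1->3->1->3.
Answer: (W^⊗3)[1][3] = 5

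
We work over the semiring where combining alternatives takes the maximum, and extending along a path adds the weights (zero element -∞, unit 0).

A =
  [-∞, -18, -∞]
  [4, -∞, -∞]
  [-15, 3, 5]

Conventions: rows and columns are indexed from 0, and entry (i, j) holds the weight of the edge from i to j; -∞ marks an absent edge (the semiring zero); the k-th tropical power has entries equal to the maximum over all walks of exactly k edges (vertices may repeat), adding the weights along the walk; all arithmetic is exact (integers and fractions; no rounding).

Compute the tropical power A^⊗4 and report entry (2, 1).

A^⊗2:
  [-14, -∞, -∞]
  [-∞, -14, -∞]
  [7, 8, 10]
A^⊗3:
  [-∞, -32, -∞]
  [-10, -∞, -∞]
  [12, 13, 15]
A^⊗4:
  [-28, -∞, -∞]
  [-∞, -28, -∞]
  [17, 18, 20]
Key observation: the optimum is the walk 2->2->2->2->1, with weight 5 + 5 + 5 + 3 = 18.
Optimal value attained by: walk 2->2->2->2->1.
Answer: (A^⊗4)[2][1] = 18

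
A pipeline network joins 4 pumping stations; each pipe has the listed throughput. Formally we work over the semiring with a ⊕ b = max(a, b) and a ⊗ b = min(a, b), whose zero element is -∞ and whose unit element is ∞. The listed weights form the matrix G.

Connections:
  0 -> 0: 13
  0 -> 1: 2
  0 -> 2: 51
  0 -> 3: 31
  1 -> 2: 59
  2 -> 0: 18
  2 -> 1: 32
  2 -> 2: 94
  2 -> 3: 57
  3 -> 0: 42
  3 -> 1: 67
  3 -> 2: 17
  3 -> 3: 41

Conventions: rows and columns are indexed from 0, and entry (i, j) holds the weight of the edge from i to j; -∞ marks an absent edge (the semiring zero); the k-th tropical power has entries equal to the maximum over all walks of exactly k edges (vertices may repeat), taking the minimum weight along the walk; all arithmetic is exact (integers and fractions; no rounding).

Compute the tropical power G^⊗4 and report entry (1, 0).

G^⊗2:
  [31, 32, 51, 51]
  [18, 32, 59, 57]
  [42, 57, 94, 57]
  [41, 41, 59, 41]
G^⊗3:
  [42, 51, 51, 51]
  [42, 57, 59, 57]
  [42, 57, 94, 57]
  [41, 41, 59, 57]
G^⊗4:
  [42, 51, 51, 51]
  [42, 57, 59, 57]
  [42, 57, 94, 57]
  [42, 57, 59, 57]
Key observation: the optimum is the walk 1->2->2->3->0, with weight 59 min 94 min 57 min 42 = 42.
Optimal value attained by: walk 1->2->2->3->0.
Answer: (G^⊗4)[1][0] = 42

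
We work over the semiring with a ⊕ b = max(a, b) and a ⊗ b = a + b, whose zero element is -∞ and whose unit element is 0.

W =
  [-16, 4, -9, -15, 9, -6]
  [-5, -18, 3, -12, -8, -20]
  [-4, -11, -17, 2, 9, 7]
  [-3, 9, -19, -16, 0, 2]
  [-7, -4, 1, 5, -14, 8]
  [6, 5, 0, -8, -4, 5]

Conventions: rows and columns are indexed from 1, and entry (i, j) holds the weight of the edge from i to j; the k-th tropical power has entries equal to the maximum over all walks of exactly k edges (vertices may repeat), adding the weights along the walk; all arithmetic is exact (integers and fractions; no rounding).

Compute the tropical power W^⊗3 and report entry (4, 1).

W^⊗2:
  [2, 5, 10, 14, 0, 17]
  [-1, -1, -7, 5, 12, 10]
  [13, 12, 10, 14, 5, 17]
  [8, 7, 12, 5, 6, 8]
  [14, 14, 8, 3, 10, 13]
  [11, 10, 8, 2, 15, 10]
W^⊗3:
  [23, 23, 17, 12, 19, 22]
  [16, 15, 13, 17, 8, 20]
  [23, 23, 17, 12, 22, 22]
  [14, 14, 10, 14, 21, 19]
  [19, 18, 17, 15, 23, 18]
  [16, 15, 16, 20, 20, 23]
Key observation: the optimum is the walk 4->5->6->1, with weight 0 + 8 + 6 = 14.
Optimal value attained by: walk 4->5->6->1.
Answer: (W^⊗3)[4][1] = 14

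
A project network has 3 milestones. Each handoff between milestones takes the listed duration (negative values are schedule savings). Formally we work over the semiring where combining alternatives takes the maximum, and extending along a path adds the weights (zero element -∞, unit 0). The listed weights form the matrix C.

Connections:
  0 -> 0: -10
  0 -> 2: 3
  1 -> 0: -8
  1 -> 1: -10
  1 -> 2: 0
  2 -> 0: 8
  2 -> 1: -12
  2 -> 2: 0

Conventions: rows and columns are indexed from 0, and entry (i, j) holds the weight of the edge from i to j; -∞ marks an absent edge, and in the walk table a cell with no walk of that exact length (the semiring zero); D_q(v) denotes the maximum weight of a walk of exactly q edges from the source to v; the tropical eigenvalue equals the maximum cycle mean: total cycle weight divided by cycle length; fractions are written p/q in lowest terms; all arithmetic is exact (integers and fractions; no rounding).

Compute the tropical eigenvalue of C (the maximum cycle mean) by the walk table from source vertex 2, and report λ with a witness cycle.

q=0: [-∞, -∞, 0]
q=1: [8, -12, 0]
q=2: [8, -12, 11]
q=3: [19, -1, 11]
Optimal cycle mean attained by: cycle 0->2->0, total 3 + 8, length 2.
Answer: λ = 11/2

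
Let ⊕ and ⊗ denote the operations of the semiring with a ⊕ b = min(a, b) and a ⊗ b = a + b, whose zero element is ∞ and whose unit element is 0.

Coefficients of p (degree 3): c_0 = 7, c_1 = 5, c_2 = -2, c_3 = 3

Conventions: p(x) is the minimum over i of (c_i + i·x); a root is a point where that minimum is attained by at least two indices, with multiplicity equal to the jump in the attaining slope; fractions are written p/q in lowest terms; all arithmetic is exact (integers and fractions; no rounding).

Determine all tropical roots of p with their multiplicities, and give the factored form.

hull edge (i=0, c=7) to (i=2, c=-2): slope -9/2, span 2
hull edge (i=2, c=-2) to (i=3, c=3): slope 5, span 1
Factored form: p(x) = 3 ⊗ (x ⊕ (-5)) ⊗ (x ⊕ 9/2) ⊗ (x ⊕ 9/2)
Answer: roots = -5 (mult 1), 9/2 (mult 2)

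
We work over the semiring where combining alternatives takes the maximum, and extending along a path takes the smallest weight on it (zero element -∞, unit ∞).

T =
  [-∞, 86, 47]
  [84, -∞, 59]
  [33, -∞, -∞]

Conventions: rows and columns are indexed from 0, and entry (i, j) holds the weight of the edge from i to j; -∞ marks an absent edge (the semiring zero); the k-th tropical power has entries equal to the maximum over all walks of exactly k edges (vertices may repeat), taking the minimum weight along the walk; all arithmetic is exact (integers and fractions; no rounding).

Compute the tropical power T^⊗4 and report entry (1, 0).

T^⊗2:
  [84, -∞, 59]
  [33, 84, 47]
  [-∞, 33, 33]
T^⊗3:
  [33, 84, 47]
  [84, 33, 59]
  [33, -∞, 33]
T^⊗4:
  [84, 33, 59]
  [33, 84, 47]
  [33, 33, 33]
Key observation: the optimum is the walk 1->0->1->2->0, with weight 84 min 86 min 59 min 33 = 33.
Optimal value attained by: walk 1->0->1->2->0.
Answer: (T^⊗4)[1][0] = 33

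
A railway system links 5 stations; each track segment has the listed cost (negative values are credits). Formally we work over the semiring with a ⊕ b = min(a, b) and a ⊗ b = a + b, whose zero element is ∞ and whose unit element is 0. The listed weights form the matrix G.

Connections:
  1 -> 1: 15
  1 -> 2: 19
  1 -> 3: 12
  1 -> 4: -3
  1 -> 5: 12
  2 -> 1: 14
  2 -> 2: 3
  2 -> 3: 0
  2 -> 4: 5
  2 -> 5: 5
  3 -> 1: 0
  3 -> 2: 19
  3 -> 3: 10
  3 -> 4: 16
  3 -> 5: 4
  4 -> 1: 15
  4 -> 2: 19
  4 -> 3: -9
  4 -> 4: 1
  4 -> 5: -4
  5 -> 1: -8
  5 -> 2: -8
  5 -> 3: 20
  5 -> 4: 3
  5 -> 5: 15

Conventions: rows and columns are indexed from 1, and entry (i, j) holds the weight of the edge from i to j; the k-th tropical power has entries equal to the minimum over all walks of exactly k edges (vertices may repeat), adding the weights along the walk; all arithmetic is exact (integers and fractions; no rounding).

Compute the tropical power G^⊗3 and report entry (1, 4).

G^⊗2:
  [4, 4, -12, -2, -7]
  [-3, -3, -4, 6, 1]
  [-4, -4, 7, -3, 12]
  [-12, -12, -8, -1, -5]
  [6, -5, -8, -11, -3]
G^⊗3:
  [-15, -15, -11, -4, -8]
  [-7, -7, -3, -6, 0]
  [4, -1, -12, -7, -7]
  [-13, -13, -12, -15, -7]
  [-11, -11, -20, -10, -15]
Key observation: the optimum is the walk 1->4->5->4, with weight (-3) + (-4) + 3 = -4.
Optimal value attained by: walk 1->4->5->4.
Answer: (G^⊗3)[1][4] = -4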